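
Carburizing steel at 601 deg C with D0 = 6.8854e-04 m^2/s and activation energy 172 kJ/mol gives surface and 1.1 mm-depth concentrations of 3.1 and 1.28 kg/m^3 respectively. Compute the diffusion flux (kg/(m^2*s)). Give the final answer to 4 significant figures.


Step 1: D = D0 * exp(-Qd/(R*T))
T = 601 + 273.15 = 874.15 K
D = 6.8854e-04 * exp(-172e3 / (8.314 * 874.15)) = 3.62857e-14 m^2/s
Step 2: J = D * (C1 - C2) / dx
J = 3.62857e-14 * (3.1 - 1.28) / 1.1e-03
J = 6.004e-11 kg/(m^2*s)


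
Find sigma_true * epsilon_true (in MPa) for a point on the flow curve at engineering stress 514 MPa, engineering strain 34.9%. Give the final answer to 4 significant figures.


sigma_true = sigma_eng * (1 + epsilon_eng)
sigma_true = 514 * (1 + 0.349) = 693.386 MPa
epsilon_true = ln(1 + epsilon_eng)
epsilon_true = ln(1 + 0.349) = 0.299364
sigma_true * epsilon_true = 693.386 * 0.299364 = 207.6 MPa


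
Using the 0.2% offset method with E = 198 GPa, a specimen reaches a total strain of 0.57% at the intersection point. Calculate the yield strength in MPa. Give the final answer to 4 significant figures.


Offset strain = 0.002
Elastic strain at yield = total_strain - offset = 5.7e-03 - 0.002 = 3.7e-03
sigma_y = E * elastic_strain = 198000 * 3.7e-03
sigma_y = 732.6 MPa


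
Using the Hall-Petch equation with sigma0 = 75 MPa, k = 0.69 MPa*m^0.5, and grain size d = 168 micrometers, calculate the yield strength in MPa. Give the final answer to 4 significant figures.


sigma_y = sigma0 + k / sqrt(d)
d = 168 um = 1.68e-04 m
sigma_y = 75 + 0.69 / sqrt(1.68e-04)
sigma_y = 128.2 MPa


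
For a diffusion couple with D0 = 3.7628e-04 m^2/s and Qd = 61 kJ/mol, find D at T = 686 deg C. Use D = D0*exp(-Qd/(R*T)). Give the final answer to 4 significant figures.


D = D0 * exp(-Qd / (R*T))
T = 959.15 K
D = 3.7628e-04 * exp(-61e3 / (8.314 * 959.15))
D = 1.792e-07 m^2/s


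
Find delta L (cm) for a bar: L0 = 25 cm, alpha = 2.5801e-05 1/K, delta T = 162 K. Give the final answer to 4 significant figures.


dL = L0 * alpha * dT
dL = 25 * 2.5801e-05 * 162
dL = 0.1045 cm


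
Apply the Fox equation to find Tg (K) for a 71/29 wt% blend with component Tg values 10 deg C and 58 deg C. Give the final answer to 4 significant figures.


1/Tg = w1/Tg1 + w2/Tg2 (in Kelvin)
Tg1 = 283.15 K, Tg2 = 331.15 K
1/Tg = 0.71/283.15 + 0.29/331.15
Tg = 295.6 K


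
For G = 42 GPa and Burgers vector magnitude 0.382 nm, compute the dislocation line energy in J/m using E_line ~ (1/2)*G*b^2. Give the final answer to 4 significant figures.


E = G*b^2/2
b = 0.382 nm = 3.82e-10 m
G = 42 GPa = 4.2e+10 Pa
E = 0.5 * 4.2e+10 * (3.82e-10)^2
E = 3.064e-09 J/m


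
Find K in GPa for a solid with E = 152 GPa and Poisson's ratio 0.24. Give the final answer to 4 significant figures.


K = E / (3*(1-2*nu))
K = 152 / (3*(1-2*0.24))
K = 97.44 GPa


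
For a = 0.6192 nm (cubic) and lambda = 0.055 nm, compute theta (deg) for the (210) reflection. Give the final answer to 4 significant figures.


d = a / sqrt(h^2+k^2+l^2)
d = 0.6192 / sqrt(5) = 0.276915 nm
lambda = 2*d*sin(theta)  =>  sin(theta) = lambda / (2*d)
sin(theta) = 0.055 / (2 * 0.276915) = 0.0993086
theta = 5.699 deg


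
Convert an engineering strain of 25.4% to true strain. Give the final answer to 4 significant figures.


epsilon_true = ln(1 + epsilon_eng)
epsilon_true = ln(1 + 0.254)
epsilon_true = 0.2263


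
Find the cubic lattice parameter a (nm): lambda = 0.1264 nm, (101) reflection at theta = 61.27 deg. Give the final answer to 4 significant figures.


d = lambda / (2*sin(theta))
d = 0.1264 / (2*sin(61.27 deg))
d = 0.0720725 nm
a = d * sqrt(h^2+k^2+l^2) = 0.0720725 * sqrt(2)
a = 0.1019 nm


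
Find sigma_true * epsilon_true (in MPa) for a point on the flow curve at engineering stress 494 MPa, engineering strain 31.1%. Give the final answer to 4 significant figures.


sigma_true = sigma_eng * (1 + epsilon_eng)
sigma_true = 494 * (1 + 0.311) = 647.634 MPa
epsilon_true = ln(1 + epsilon_eng)
epsilon_true = ln(1 + 0.311) = 0.27079
sigma_true * epsilon_true = 647.634 * 0.27079 = 175.4 MPa


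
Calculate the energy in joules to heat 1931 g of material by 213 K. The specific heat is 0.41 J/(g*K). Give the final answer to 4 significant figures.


Q = m * cp * dT
Q = 1931 * 0.41 * 213
Q = 168600 J


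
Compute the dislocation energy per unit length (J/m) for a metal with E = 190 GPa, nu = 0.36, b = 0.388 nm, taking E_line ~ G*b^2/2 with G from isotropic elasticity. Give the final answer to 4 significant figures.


Step 1: G = E / (2*(1+nu))
G = 190 / (2*(1+0.36)) = 69.8529 GPa = 6.98529e+10 Pa
Step 2: E_line = G*b^2/2
b = 0.388 nm = 3.88e-10 m
E_line = 0.5 * 6.98529e+10 * (3.88e-10)^2 = 5.258e-09 J/m


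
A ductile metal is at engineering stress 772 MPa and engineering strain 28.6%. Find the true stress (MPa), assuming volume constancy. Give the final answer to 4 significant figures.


sigma_true = sigma_eng * (1 + epsilon_eng)
sigma_true = 772 * (1 + 0.286)
sigma_true = 992.8 MPa


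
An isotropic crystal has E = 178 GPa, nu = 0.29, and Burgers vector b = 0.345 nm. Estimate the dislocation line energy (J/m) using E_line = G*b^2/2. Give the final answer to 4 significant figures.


Step 1: G = E / (2*(1+nu))
G = 178 / (2*(1+0.29)) = 68.9922 GPa = 6.89922e+10 Pa
Step 2: E_line = G*b^2/2
b = 0.345 nm = 3.45e-10 m
E_line = 0.5 * 6.89922e+10 * (3.45e-10)^2 = 4.106e-09 J/m


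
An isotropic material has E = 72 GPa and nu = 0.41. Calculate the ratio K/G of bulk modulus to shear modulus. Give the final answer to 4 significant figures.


G = E / (2*(1+nu))
G = 72 / (2*(1+0.41)) = 25.5319 GPa
K = E / (3*(1-2*nu))
K = 72 / (3*(1-2*0.41)) = 133.333 GPa
K/G = 133.333 / 25.5319 = 5.222


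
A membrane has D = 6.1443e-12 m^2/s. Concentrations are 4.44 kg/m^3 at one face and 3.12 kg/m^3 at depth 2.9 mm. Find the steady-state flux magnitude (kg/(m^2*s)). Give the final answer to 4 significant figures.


J = -D * (dC/dx) = D * (C1 - C2) / dx
J = 6.1443e-12 * (4.44 - 3.12) / 2.9e-03
J = 2.797e-09 kg/(m^2*s)


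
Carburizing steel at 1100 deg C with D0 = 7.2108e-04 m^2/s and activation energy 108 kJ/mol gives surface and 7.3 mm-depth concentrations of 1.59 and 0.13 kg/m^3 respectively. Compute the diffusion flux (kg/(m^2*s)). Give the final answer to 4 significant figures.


Step 1: D = D0 * exp(-Qd/(R*T))
T = 1100 + 273.15 = 1373.15 K
D = 7.2108e-04 * exp(-108e3 / (8.314 * 1373.15)) = 5.61712e-08 m^2/s
Step 2: J = D * (C1 - C2) / dx
J = 5.61712e-08 * (1.59 - 0.13) / 7.3e-03
J = 1.123e-05 kg/(m^2*s)


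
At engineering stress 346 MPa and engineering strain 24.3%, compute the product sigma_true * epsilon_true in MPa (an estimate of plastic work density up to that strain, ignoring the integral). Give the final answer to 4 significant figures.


sigma_true = sigma_eng * (1 + epsilon_eng)
sigma_true = 346 * (1 + 0.243) = 430.078 MPa
epsilon_true = ln(1 + epsilon_eng)
epsilon_true = ln(1 + 0.243) = 0.217528
sigma_true * epsilon_true = 430.078 * 0.217528 = 93.55 MPa


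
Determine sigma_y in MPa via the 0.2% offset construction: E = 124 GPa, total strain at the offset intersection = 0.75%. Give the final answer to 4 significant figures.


Offset strain = 0.002
Elastic strain at yield = total_strain - offset = 7.5e-03 - 0.002 = 5.5e-03
sigma_y = E * elastic_strain = 124000 * 5.5e-03
sigma_y = 682 MPa


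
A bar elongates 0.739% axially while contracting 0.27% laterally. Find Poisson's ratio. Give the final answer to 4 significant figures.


nu = -epsilon_lat / epsilon_axial
Lateral strain is contraction (negative), so using magnitudes:
nu = 0.27 / 0.739
nu = 0.3654


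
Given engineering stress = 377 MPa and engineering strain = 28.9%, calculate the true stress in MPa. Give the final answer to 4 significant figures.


sigma_true = sigma_eng * (1 + epsilon_eng)
sigma_true = 377 * (1 + 0.289)
sigma_true = 486 MPa


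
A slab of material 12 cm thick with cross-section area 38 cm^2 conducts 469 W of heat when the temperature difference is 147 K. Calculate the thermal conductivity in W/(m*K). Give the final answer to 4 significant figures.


k = Q*L / (A*dT)
L = 0.12 m, A = 3.8e-03 m^2
k = 469 * 0.12 / (3.8e-03 * 147)
k = 100.8 W/(m*K)


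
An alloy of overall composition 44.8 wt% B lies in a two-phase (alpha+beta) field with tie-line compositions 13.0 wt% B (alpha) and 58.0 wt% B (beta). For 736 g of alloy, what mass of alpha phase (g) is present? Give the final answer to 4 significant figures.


f_alpha = (C_beta - C0) / (C_beta - C_alpha)
f_alpha = (58.0 - 44.8) / (58.0 - 13.0) = 0.293333
m_alpha = f_alpha * m_total = 0.293333 * 736 = 215.9 g


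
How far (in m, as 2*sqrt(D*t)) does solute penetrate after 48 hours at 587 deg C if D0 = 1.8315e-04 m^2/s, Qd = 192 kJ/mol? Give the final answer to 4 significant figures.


Step 1: D = D0 * exp(-Qd/(R*T))
T = 860.15 K
D = 1.8315e-04 * exp(-192e3 / (8.314 * 860.15)) = 4.0062e-16 m^2/s
Step 2: L = 2*sqrt(D*t)
t = 48 h = 172800 s
L = 2*sqrt(4.0062e-16 * 172800) = 1.664e-05 m


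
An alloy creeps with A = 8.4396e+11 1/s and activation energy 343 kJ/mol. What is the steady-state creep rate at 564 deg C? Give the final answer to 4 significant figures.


rate = A * exp(-Q / (R*T))
T = 564 + 273.15 = 837.15 K
rate = 8.4396e+11 * exp(-343e3 / (8.314 * 837.15))
rate = 3.34e-10 1/s


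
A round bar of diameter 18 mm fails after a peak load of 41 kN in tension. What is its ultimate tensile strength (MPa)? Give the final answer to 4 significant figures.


A0 = pi*(d/2)^2 = pi*(18/2)^2 = 254.469 mm^2
UTS = F_max / A0 = 41*1000 / 254.469
UTS = 161.1 MPa


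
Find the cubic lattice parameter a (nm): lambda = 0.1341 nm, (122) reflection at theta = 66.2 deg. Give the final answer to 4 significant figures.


d = lambda / (2*sin(theta))
d = 0.1341 / (2*sin(66.2 deg))
d = 0.0732819 nm
a = d * sqrt(h^2+k^2+l^2) = 0.0732819 * sqrt(9)
a = 0.2198 nm


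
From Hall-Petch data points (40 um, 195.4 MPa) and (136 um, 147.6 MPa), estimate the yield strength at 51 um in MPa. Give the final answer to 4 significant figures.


sigma_y = sigma0 + k / sqrt(d)
1/sqrt(d1) = 1/sqrt(4e-05) = 158.114;  1/sqrt(d2) = 85.7493
k = (sigma1 - sigma2) / (1/sqrt(d1) - 1/sqrt(d2)) = (195.4 - 147.6) / (158.114 - 85.7493) = 0.660544 MPa*m^0.5
sigma0 = sigma1 - k/sqrt(d1) = 195.4 - 0.660544*158.114 = 90.9588 MPa
sigma_y(d3) = 90.9588 + 0.660544 / sqrt(5.1e-05) = 183.5 MPa


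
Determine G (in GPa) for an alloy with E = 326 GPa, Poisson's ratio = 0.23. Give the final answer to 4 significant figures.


G = E / (2*(1+nu))
G = 326 / (2*(1+0.23))
G = 132.5 GPa


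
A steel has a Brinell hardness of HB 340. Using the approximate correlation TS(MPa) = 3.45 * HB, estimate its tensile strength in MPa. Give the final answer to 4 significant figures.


TS (MPa) = 3.45 * HB
TS = 3.45 * 340
TS = 1173 MPa


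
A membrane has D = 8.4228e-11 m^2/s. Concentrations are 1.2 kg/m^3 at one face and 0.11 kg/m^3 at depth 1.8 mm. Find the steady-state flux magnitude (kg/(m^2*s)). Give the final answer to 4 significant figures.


J = -D * (dC/dx) = D * (C1 - C2) / dx
J = 8.4228e-11 * (1.2 - 0.11) / 1.8e-03
J = 5.1e-08 kg/(m^2*s)


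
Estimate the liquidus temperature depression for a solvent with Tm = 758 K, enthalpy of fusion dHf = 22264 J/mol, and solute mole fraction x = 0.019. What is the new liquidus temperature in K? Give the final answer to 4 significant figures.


dT = R*Tm^2*x / dHf
dT = 8.314 * 758^2 * 0.019 / 22264
dT = 4.07661 K
T_new = 758 - 4.07661 = 753.9 K


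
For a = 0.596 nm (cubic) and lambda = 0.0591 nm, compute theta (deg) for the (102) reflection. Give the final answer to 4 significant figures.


d = a / sqrt(h^2+k^2+l^2)
d = 0.596 / sqrt(5) = 0.266539 nm
lambda = 2*d*sin(theta)  =>  sin(theta) = lambda / (2*d)
sin(theta) = 0.0591 / (2 * 0.266539) = 0.110865
theta = 6.365 deg


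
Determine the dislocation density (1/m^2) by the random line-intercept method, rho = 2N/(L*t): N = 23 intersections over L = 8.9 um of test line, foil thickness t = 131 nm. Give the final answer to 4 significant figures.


rho = 2N / (L * t)
L = 8.9 um = 8.9e-06 m, t = 131 nm = 1.31e-07 m
rho = 2 * 23 / (8.9e-06 * 1.31e-07)
rho = 3.945e+13 1/m^2


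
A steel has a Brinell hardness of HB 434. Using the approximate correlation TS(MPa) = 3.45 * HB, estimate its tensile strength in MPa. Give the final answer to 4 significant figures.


TS (MPa) = 3.45 * HB
TS = 3.45 * 434
TS = 1497 MPa


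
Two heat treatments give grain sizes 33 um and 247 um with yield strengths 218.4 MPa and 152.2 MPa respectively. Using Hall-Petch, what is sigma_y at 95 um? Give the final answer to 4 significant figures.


sigma_y = sigma0 + k / sqrt(d)
1/sqrt(d1) = 1/sqrt(3.3e-05) = 174.078;  1/sqrt(d2) = 63.6285
k = (sigma1 - sigma2) / (1/sqrt(d1) - 1/sqrt(d2)) = (218.4 - 152.2) / (174.078 - 63.6285) = 0.599371 MPa*m^0.5
sigma0 = sigma1 - k/sqrt(d1) = 218.4 - 0.599371*174.078 = 114.063 MPa
sigma_y(d3) = 114.063 + 0.599371 / sqrt(9.5e-05) = 175.6 MPa


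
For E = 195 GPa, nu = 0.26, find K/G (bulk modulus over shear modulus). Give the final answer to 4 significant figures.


G = E / (2*(1+nu))
G = 195 / (2*(1+0.26)) = 77.381 GPa
K = E / (3*(1-2*nu))
K = 195 / (3*(1-2*0.26)) = 135.417 GPa
K/G = 135.417 / 77.381 = 1.75


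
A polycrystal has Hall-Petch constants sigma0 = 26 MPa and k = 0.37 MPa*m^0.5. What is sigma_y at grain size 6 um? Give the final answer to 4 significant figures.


sigma_y = sigma0 + k / sqrt(d)
d = 6 um = 6e-06 m
sigma_y = 26 + 0.37 / sqrt(6e-06)
sigma_y = 177.1 MPa


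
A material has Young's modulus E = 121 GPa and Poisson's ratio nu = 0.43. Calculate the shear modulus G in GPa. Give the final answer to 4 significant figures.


G = E / (2*(1+nu))
G = 121 / (2*(1+0.43))
G = 42.31 GPa


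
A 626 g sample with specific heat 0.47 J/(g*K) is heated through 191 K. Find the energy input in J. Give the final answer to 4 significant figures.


Q = m * cp * dT
Q = 626 * 0.47 * 191
Q = 56200 J


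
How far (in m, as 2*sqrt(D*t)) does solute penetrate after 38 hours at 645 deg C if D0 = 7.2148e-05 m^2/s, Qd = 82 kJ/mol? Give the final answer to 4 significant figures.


Step 1: D = D0 * exp(-Qd/(R*T))
T = 918.15 K
D = 7.2148e-05 * exp(-82e3 / (8.314 * 918.15)) = 1.55948e-09 m^2/s
Step 2: L = 2*sqrt(D*t)
t = 38 h = 136800 s
L = 2*sqrt(1.55948e-09 * 136800) = 0.02921 m


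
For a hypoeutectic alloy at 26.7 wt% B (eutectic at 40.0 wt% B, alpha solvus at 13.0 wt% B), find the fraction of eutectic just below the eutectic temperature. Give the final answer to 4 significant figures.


f_primary = (C_e - C0) / (C_e - C_alpha_max)
f_primary = (40.0 - 26.7) / (40.0 - 13.0)
f_primary = 0.492593
f_eutectic = 1 - 0.492593 = 0.5074


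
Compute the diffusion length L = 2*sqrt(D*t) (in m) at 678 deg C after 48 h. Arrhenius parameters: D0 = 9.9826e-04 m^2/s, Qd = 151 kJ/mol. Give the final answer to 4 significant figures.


Step 1: D = D0 * exp(-Qd/(R*T))
T = 951.15 K
D = 9.9826e-04 * exp(-151e3 / (8.314 * 951.15)) = 5.08656e-12 m^2/s
Step 2: L = 2*sqrt(D*t)
t = 48 h = 172800 s
L = 2*sqrt(5.08656e-12 * 172800) = 1.875e-03 m


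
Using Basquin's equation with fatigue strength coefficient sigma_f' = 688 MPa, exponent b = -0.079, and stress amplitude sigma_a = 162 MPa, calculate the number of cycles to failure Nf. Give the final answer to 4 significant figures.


sigma_a = sigma_f' * (2*Nf)^b
2*Nf = (sigma_a / sigma_f')^(1/b)
2*Nf = (162 / 688)^(1/-0.079)
2*Nf = 8.9186e+07
Nf = 4.459e+07 cycles


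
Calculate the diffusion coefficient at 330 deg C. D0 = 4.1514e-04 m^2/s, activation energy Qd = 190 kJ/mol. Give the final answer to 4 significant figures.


D = D0 * exp(-Qd / (R*T))
T = 603.15 K
D = 4.1514e-04 * exp(-190e3 / (8.314 * 603.15))
D = 1.456e-20 m^2/s


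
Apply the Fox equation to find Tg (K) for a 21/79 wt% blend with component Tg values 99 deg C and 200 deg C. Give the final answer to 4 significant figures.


1/Tg = w1/Tg1 + w2/Tg2 (in Kelvin)
Tg1 = 372.15 K, Tg2 = 473.15 K
1/Tg = 0.21/372.15 + 0.79/473.15
Tg = 447.6 K


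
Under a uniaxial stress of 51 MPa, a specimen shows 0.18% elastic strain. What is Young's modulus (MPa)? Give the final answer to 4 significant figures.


E = sigma / epsilon
epsilon = 0.18% = 1.8e-03
E = 51 / 1.8e-03
E = 28330 MPa


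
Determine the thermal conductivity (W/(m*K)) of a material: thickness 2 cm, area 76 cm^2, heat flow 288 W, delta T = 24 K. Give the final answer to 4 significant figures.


k = Q*L / (A*dT)
L = 0.02 m, A = 7.6e-03 m^2
k = 288 * 0.02 / (7.6e-03 * 24)
k = 31.58 W/(m*K)


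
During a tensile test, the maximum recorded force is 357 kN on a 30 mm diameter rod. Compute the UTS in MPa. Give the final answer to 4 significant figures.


A0 = pi*(d/2)^2 = pi*(30/2)^2 = 706.858 mm^2
UTS = F_max / A0 = 357*1000 / 706.858
UTS = 505.1 MPa


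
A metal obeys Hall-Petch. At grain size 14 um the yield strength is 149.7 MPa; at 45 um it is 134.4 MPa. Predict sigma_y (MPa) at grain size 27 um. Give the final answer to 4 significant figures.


sigma_y = sigma0 + k / sqrt(d)
1/sqrt(d1) = 1/sqrt(1.4e-05) = 267.261;  1/sqrt(d2) = 149.071
k = (sigma1 - sigma2) / (1/sqrt(d1) - 1/sqrt(d2)) = (149.7 - 134.4) / (267.261 - 149.071) = 0.129453 MPa*m^0.5
sigma0 = sigma1 - k/sqrt(d1) = 149.7 - 0.129453*267.261 = 115.102 MPa
sigma_y(d3) = 115.102 + 0.129453 / sqrt(2.7e-05) = 140 MPa


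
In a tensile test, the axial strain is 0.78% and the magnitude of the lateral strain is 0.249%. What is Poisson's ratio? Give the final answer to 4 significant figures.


nu = -epsilon_lat / epsilon_axial
Lateral strain is contraction (negative), so using magnitudes:
nu = 0.249 / 0.78
nu = 0.3192


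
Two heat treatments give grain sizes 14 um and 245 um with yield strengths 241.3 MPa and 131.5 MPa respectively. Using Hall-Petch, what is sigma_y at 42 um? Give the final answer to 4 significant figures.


sigma_y = sigma0 + k / sqrt(d)
1/sqrt(d1) = 1/sqrt(1.4e-05) = 267.261;  1/sqrt(d2) = 63.8877
k = (sigma1 - sigma2) / (1/sqrt(d1) - 1/sqrt(d2)) = (241.3 - 131.5) / (267.261 - 63.8877) = 0.539893 MPa*m^0.5
sigma0 = sigma1 - k/sqrt(d1) = 241.3 - 0.539893*267.261 = 97.0075 MPa
sigma_y(d3) = 97.0075 + 0.539893 / sqrt(4.2e-05) = 180.3 MPa


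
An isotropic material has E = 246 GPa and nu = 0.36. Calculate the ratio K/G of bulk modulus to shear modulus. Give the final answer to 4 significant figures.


G = E / (2*(1+nu))
G = 246 / (2*(1+0.36)) = 90.4412 GPa
K = E / (3*(1-2*nu))
K = 246 / (3*(1-2*0.36)) = 292.857 GPa
K/G = 292.857 / 90.4412 = 3.238


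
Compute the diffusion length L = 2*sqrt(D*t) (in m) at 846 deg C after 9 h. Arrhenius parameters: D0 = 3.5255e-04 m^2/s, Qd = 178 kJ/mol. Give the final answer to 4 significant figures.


Step 1: D = D0 * exp(-Qd/(R*T))
T = 1119.15 K
D = 3.5255e-04 * exp(-178e3 / (8.314 * 1119.15)) = 1.73396e-12 m^2/s
Step 2: L = 2*sqrt(D*t)
t = 9 h = 32400 s
L = 2*sqrt(1.73396e-12 * 32400) = 4.74e-04 m


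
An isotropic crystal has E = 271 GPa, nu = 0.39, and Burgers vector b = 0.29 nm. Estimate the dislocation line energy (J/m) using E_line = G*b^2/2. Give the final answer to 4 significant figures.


Step 1: G = E / (2*(1+nu))
G = 271 / (2*(1+0.39)) = 97.482 GPa = 9.7482e+10 Pa
Step 2: E_line = G*b^2/2
b = 0.29 nm = 2.9e-10 m
E_line = 0.5 * 9.7482e+10 * (2.9e-10)^2 = 4.099e-09 J/m


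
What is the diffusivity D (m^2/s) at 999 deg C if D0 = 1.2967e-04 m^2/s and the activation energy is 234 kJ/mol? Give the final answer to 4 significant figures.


D = D0 * exp(-Qd / (R*T))
T = 1272.15 K
D = 1.2967e-04 * exp(-234e3 / (8.314 * 1272.15))
D = 3.195e-14 m^2/s


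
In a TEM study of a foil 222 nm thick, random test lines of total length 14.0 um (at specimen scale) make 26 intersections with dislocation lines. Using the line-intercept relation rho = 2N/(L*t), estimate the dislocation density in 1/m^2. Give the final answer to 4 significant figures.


rho = 2N / (L * t)
L = 14.0 um = 1.4e-05 m, t = 222 nm = 2.22e-07 m
rho = 2 * 26 / (1.4e-05 * 2.22e-07)
rho = 1.673e+13 1/m^2


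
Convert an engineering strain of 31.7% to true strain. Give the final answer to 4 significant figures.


epsilon_true = ln(1 + epsilon_eng)
epsilon_true = ln(1 + 0.317)
epsilon_true = 0.2754


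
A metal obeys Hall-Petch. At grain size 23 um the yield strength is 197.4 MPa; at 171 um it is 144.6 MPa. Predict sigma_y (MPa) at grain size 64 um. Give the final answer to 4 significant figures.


sigma_y = sigma0 + k / sqrt(d)
1/sqrt(d1) = 1/sqrt(2.3e-05) = 208.514;  1/sqrt(d2) = 76.4719
k = (sigma1 - sigma2) / (1/sqrt(d1) - 1/sqrt(d2)) = (197.4 - 144.6) / (208.514 - 76.4719) = 0.399871 MPa*m^0.5
sigma0 = sigma1 - k/sqrt(d1) = 197.4 - 0.399871*208.514 = 114.021 MPa
sigma_y(d3) = 114.021 + 0.399871 / sqrt(6.4e-05) = 164 MPa


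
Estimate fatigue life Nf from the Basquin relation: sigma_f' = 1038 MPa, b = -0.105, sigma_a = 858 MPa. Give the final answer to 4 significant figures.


sigma_a = sigma_f' * (2*Nf)^b
2*Nf = (sigma_a / sigma_f')^(1/b)
2*Nf = (858 / 1038)^(1/-0.105)
2*Nf = 6.13359
Nf = 3.067 cycles


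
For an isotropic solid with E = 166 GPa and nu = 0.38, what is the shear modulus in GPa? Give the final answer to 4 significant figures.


G = E / (2*(1+nu))
G = 166 / (2*(1+0.38))
G = 60.14 GPa


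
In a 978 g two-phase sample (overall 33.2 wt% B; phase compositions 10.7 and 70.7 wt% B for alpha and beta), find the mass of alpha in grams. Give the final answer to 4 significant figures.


f_alpha = (C_beta - C0) / (C_beta - C_alpha)
f_alpha = (70.7 - 33.2) / (70.7 - 10.7) = 0.625
m_alpha = f_alpha * m_total = 0.625 * 978 = 611.3 g


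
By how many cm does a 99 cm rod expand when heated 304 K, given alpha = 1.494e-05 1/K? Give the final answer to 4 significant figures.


dL = L0 * alpha * dT
dL = 99 * 1.494e-05 * 304
dL = 0.4496 cm


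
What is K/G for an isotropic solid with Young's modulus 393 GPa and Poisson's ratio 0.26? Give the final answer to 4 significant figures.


G = E / (2*(1+nu))
G = 393 / (2*(1+0.26)) = 155.952 GPa
K = E / (3*(1-2*nu))
K = 393 / (3*(1-2*0.26)) = 272.917 GPa
K/G = 272.917 / 155.952 = 1.75


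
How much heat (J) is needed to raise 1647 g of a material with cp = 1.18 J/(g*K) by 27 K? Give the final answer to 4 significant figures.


Q = m * cp * dT
Q = 1647 * 1.18 * 27
Q = 52470 J


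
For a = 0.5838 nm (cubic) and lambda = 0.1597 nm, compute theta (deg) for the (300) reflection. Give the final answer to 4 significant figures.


d = a / sqrt(h^2+k^2+l^2)
d = 0.5838 / sqrt(9) = 0.1946 nm
lambda = 2*d*sin(theta)  =>  sin(theta) = lambda / (2*d)
sin(theta) = 0.1597 / (2 * 0.1946) = 0.410329
theta = 24.23 deg


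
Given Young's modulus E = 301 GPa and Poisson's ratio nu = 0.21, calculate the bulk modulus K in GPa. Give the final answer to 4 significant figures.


K = E / (3*(1-2*nu))
K = 301 / (3*(1-2*0.21))
K = 173 GPa


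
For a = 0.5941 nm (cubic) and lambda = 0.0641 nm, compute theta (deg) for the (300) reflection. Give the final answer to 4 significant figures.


d = a / sqrt(h^2+k^2+l^2)
d = 0.5941 / sqrt(9) = 0.198033 nm
lambda = 2*d*sin(theta)  =>  sin(theta) = lambda / (2*d)
sin(theta) = 0.0641 / (2 * 0.198033) = 0.161841
theta = 9.314 deg


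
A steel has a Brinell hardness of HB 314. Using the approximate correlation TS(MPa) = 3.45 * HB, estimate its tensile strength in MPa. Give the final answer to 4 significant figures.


TS (MPa) = 3.45 * HB
TS = 3.45 * 314
TS = 1083 MPa


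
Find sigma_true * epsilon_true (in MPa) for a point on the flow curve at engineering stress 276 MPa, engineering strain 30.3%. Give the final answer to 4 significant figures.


sigma_true = sigma_eng * (1 + epsilon_eng)
sigma_true = 276 * (1 + 0.303) = 359.628 MPa
epsilon_true = ln(1 + epsilon_eng)
epsilon_true = ln(1 + 0.303) = 0.264669
sigma_true * epsilon_true = 359.628 * 0.264669 = 95.18 MPa


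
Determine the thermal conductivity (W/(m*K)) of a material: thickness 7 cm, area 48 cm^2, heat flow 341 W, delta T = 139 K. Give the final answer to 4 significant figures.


k = Q*L / (A*dT)
L = 0.07 m, A = 4.8e-03 m^2
k = 341 * 0.07 / (4.8e-03 * 139)
k = 35.78 W/(m*K)


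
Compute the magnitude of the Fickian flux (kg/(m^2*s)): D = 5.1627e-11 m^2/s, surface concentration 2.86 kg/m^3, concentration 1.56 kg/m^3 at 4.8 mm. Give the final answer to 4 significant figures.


J = -D * (dC/dx) = D * (C1 - C2) / dx
J = 5.1627e-11 * (2.86 - 1.56) / 4.8e-03
J = 1.398e-08 kg/(m^2*s)


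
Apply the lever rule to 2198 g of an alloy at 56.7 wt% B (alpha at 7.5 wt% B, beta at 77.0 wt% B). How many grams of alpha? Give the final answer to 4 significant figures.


f_alpha = (C_beta - C0) / (C_beta - C_alpha)
f_alpha = (77.0 - 56.7) / (77.0 - 7.5) = 0.292086
m_alpha = f_alpha * m_total = 0.292086 * 2198 = 642 g


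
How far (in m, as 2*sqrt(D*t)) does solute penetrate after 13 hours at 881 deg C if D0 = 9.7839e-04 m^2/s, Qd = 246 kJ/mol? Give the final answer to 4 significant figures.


Step 1: D = D0 * exp(-Qd/(R*T))
T = 1154.15 K
D = 9.7839e-04 * exp(-246e3 / (8.314 * 1154.15)) = 7.18814e-15 m^2/s
Step 2: L = 2*sqrt(D*t)
t = 13 h = 46800 s
L = 2*sqrt(7.18814e-15 * 46800) = 3.668e-05 m


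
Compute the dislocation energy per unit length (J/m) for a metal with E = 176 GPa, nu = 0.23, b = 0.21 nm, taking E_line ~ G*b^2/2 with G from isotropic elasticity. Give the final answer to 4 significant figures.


Step 1: G = E / (2*(1+nu))
G = 176 / (2*(1+0.23)) = 71.5447 GPa = 7.15447e+10 Pa
Step 2: E_line = G*b^2/2
b = 0.21 nm = 2.1e-10 m
E_line = 0.5 * 7.15447e+10 * (2.1e-10)^2 = 1.578e-09 J/m


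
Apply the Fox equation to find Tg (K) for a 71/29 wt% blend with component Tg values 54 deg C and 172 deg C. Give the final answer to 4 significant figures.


1/Tg = w1/Tg1 + w2/Tg2 (in Kelvin)
Tg1 = 327.15 K, Tg2 = 445.15 K
1/Tg = 0.71/327.15 + 0.29/445.15
Tg = 354.4 K


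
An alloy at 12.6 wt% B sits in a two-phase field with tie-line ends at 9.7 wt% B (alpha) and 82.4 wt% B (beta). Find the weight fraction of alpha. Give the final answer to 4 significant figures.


f_alpha = (C_beta - C0) / (C_beta - C_alpha)
f_alpha = (82.4 - 12.6) / (82.4 - 9.7)
f_alpha = 0.9601


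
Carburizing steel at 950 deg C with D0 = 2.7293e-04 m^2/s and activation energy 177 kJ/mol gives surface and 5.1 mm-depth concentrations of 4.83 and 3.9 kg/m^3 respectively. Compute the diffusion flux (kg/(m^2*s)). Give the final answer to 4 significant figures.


Step 1: D = D0 * exp(-Qd/(R*T))
T = 950 + 273.15 = 1223.15 K
D = 2.7293e-04 * exp(-177e3 / (8.314 * 1223.15)) = 7.53339e-12 m^2/s
Step 2: J = D * (C1 - C2) / dx
J = 7.53339e-12 * (4.83 - 3.9) / 5.1e-03
J = 1.374e-09 kg/(m^2*s)


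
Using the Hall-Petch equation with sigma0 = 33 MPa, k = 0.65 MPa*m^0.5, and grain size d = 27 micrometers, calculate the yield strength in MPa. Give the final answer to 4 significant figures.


sigma_y = sigma0 + k / sqrt(d)
d = 27 um = 2.7e-05 m
sigma_y = 33 + 0.65 / sqrt(2.7e-05)
sigma_y = 158.1 MPa


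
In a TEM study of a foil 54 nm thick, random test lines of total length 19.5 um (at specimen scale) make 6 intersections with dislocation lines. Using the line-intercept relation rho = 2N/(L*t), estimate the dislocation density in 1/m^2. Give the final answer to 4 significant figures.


rho = 2N / (L * t)
L = 19.5 um = 1.95e-05 m, t = 54 nm = 5.4e-08 m
rho = 2 * 6 / (1.95e-05 * 5.4e-08)
rho = 1.14e+13 1/m^2


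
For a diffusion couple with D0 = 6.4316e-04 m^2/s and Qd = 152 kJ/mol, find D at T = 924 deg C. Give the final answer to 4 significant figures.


D = D0 * exp(-Qd / (R*T))
T = 1197.15 K
D = 6.4316e-04 * exp(-152e3 / (8.314 * 1197.15))
D = 1.499e-10 m^2/s


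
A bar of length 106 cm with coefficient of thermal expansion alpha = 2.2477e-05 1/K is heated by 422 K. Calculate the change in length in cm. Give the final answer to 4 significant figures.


dL = L0 * alpha * dT
dL = 106 * 2.2477e-05 * 422
dL = 1.005 cm


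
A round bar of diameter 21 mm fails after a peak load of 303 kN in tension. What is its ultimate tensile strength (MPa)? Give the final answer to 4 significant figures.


A0 = pi*(d/2)^2 = pi*(21/2)^2 = 346.361 mm^2
UTS = F_max / A0 = 303*1000 / 346.361
UTS = 874.8 MPa


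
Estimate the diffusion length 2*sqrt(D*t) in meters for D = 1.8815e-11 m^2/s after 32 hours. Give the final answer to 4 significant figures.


t = 32 hr = 115200 s
Diffusion length = 2*sqrt(D*t)
= 2*sqrt(1.8815e-11 * 115200)
= 2.944e-03 m


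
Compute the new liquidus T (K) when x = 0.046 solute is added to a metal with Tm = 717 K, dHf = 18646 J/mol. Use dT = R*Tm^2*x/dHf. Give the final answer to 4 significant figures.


dT = R*Tm^2*x / dHf
dT = 8.314 * 717^2 * 0.046 / 18646
dT = 10.5444 K
T_new = 717 - 10.5444 = 706.5 K


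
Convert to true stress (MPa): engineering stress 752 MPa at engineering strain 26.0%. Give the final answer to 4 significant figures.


sigma_true = sigma_eng * (1 + epsilon_eng)
sigma_true = 752 * (1 + 0.26)
sigma_true = 947.5 MPa


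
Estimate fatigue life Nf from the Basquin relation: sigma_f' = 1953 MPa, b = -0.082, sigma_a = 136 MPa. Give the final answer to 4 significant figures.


sigma_a = sigma_f' * (2*Nf)^b
2*Nf = (sigma_a / sigma_f')^(1/b)
2*Nf = (136 / 1953)^(1/-0.082)
2*Nf = 1.29345e+14
Nf = 6.467e+13 cycles


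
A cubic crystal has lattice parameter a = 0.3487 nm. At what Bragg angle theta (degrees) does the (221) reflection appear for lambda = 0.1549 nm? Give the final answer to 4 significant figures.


d = a / sqrt(h^2+k^2+l^2)
d = 0.3487 / sqrt(9) = 0.116233 nm
lambda = 2*d*sin(theta)  =>  sin(theta) = lambda / (2*d)
sin(theta) = 0.1549 / (2 * 0.116233) = 0.666332
theta = 41.78 deg


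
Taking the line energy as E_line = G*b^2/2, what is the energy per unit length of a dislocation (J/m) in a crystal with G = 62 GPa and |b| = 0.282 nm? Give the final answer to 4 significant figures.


E = G*b^2/2
b = 0.282 nm = 2.82e-10 m
G = 62 GPa = 6.2e+10 Pa
E = 0.5 * 6.2e+10 * (2.82e-10)^2
E = 2.465e-09 J/m


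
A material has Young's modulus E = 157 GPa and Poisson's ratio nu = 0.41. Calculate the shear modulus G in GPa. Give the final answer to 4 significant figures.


G = E / (2*(1+nu))
G = 157 / (2*(1+0.41))
G = 55.67 GPa


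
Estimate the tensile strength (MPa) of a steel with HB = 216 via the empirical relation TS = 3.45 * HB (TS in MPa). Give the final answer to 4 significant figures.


TS (MPa) = 3.45 * HB
TS = 3.45 * 216
TS = 745.2 MPa


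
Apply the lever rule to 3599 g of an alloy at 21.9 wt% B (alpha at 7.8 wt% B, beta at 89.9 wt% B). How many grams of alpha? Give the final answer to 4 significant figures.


f_alpha = (C_beta - C0) / (C_beta - C_alpha)
f_alpha = (89.9 - 21.9) / (89.9 - 7.8) = 0.828258
m_alpha = f_alpha * m_total = 0.828258 * 3599 = 2981 g


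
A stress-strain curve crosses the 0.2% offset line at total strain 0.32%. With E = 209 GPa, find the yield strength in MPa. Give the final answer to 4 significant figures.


Offset strain = 0.002
Elastic strain at yield = total_strain - offset = 3.2e-03 - 0.002 = 1.2e-03
sigma_y = E * elastic_strain = 209000 * 1.2e-03
sigma_y = 250.8 MPa


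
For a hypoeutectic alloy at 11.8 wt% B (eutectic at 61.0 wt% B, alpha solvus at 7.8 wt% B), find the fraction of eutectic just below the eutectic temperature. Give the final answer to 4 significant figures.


f_primary = (C_e - C0) / (C_e - C_alpha_max)
f_primary = (61.0 - 11.8) / (61.0 - 7.8)
f_primary = 0.924812
f_eutectic = 1 - 0.924812 = 0.07519


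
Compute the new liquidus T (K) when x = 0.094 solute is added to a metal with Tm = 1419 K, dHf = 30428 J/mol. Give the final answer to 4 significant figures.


dT = R*Tm^2*x / dHf
dT = 8.314 * 1419^2 * 0.094 / 30428
dT = 51.7165 K
T_new = 1419 - 51.7165 = 1367 K


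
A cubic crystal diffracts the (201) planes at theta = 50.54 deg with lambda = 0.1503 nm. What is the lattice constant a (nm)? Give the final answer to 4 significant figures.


d = lambda / (2*sin(theta))
d = 0.1503 / (2*sin(50.54 deg))
d = 0.0973359 nm
a = d * sqrt(h^2+k^2+l^2) = 0.0973359 * sqrt(5)
a = 0.2176 nm


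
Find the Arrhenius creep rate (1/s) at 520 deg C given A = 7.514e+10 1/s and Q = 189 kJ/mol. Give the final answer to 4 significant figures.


rate = A * exp(-Q / (R*T))
T = 520 + 273.15 = 793.15 K
rate = 7.514e+10 * exp(-189e3 / (8.314 * 793.15))
rate = 0.02682 1/s


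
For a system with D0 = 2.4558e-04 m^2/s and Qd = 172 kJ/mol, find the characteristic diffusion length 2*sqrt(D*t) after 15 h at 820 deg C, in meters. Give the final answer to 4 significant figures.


Step 1: D = D0 * exp(-Qd/(R*T))
T = 1093.15 K
D = 2.4558e-04 * exp(-172e3 / (8.314 * 1093.15)) = 1.48292e-12 m^2/s
Step 2: L = 2*sqrt(D*t)
t = 15 h = 54000 s
L = 2*sqrt(1.48292e-12 * 54000) = 5.66e-04 m


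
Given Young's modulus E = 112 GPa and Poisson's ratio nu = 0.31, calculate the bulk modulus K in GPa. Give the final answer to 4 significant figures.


K = E / (3*(1-2*nu))
K = 112 / (3*(1-2*0.31))
K = 98.25 GPa


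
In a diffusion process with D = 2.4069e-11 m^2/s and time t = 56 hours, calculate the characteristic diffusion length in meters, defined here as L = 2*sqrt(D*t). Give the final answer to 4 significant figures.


t = 56 hr = 201600 s
Diffusion length = 2*sqrt(D*t)
= 2*sqrt(2.4069e-11 * 201600)
= 4.406e-03 m


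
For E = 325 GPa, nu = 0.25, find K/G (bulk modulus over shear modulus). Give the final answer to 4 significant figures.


G = E / (2*(1+nu))
G = 325 / (2*(1+0.25)) = 130 GPa
K = E / (3*(1-2*nu))
K = 325 / (3*(1-2*0.25)) = 216.667 GPa
K/G = 216.667 / 130 = 1.667


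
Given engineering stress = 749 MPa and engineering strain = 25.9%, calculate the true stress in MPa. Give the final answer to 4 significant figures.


sigma_true = sigma_eng * (1 + epsilon_eng)
sigma_true = 749 * (1 + 0.259)
sigma_true = 943 MPa


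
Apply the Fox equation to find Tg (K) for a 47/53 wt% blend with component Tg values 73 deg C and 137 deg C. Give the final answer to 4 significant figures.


1/Tg = w1/Tg1 + w2/Tg2 (in Kelvin)
Tg1 = 346.15 K, Tg2 = 410.15 K
1/Tg = 0.47/346.15 + 0.53/410.15
Tg = 377.4 K


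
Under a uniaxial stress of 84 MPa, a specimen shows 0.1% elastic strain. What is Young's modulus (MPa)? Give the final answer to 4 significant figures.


E = sigma / epsilon
epsilon = 0.1% = 1e-03
E = 84 / 1e-03
E = 84000 MPa


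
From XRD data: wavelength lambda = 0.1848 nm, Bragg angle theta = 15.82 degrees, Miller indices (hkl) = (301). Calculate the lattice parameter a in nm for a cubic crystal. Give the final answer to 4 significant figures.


d = lambda / (2*sin(theta))
d = 0.1848 / (2*sin(15.82 deg))
d = 0.338938 nm
a = d * sqrt(h^2+k^2+l^2) = 0.338938 * sqrt(10)
a = 1.072 nm


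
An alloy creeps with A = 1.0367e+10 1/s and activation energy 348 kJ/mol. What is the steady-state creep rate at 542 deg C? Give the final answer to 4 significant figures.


rate = A * exp(-Q / (R*T))
T = 542 + 273.15 = 815.15 K
rate = 1.0367e+10 * exp(-348e3 / (8.314 * 815.15))
rate = 5.189e-13 1/s


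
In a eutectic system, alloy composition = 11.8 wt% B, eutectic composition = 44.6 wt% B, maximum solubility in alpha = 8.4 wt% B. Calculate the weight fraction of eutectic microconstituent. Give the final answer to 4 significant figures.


f_primary = (C_e - C0) / (C_e - C_alpha_max)
f_primary = (44.6 - 11.8) / (44.6 - 8.4)
f_primary = 0.906077
f_eutectic = 1 - 0.906077 = 0.09392


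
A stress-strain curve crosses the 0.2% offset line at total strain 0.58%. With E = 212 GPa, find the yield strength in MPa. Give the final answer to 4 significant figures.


Offset strain = 0.002
Elastic strain at yield = total_strain - offset = 5.8e-03 - 0.002 = 3.8e-03
sigma_y = E * elastic_strain = 212000 * 3.8e-03
sigma_y = 805.6 MPa


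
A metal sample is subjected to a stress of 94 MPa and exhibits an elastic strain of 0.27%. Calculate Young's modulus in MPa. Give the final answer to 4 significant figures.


E = sigma / epsilon
epsilon = 0.27% = 2.7e-03
E = 94 / 2.7e-03
E = 34810 MPa


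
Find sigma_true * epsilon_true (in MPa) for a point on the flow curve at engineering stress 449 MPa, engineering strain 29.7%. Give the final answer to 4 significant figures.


sigma_true = sigma_eng * (1 + epsilon_eng)
sigma_true = 449 * (1 + 0.297) = 582.353 MPa
epsilon_true = ln(1 + epsilon_eng)
epsilon_true = ln(1 + 0.297) = 0.260054
sigma_true * epsilon_true = 582.353 * 0.260054 = 151.4 MPa


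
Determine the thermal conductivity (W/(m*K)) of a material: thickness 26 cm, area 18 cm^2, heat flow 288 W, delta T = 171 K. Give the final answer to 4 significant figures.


k = Q*L / (A*dT)
L = 0.26 m, A = 1.8e-03 m^2
k = 288 * 0.26 / (1.8e-03 * 171)
k = 243.3 W/(m*K)


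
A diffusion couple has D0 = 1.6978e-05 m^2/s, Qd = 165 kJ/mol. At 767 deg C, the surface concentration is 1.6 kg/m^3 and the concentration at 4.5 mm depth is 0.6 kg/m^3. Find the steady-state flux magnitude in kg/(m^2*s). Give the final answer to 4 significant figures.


Step 1: D = D0 * exp(-Qd/(R*T))
T = 767 + 273.15 = 1040.15 K
D = 1.6978e-05 * exp(-165e3 / (8.314 * 1040.15)) = 8.78124e-14 m^2/s
Step 2: J = D * (C1 - C2) / dx
J = 8.78124e-14 * (1.6 - 0.6) / 4.5e-03
J = 1.951e-11 kg/(m^2*s)


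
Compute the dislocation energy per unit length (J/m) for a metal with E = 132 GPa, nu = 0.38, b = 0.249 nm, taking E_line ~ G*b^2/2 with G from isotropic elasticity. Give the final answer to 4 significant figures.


Step 1: G = E / (2*(1+nu))
G = 132 / (2*(1+0.38)) = 47.8261 GPa = 4.78261e+10 Pa
Step 2: E_line = G*b^2/2
b = 0.249 nm = 2.49e-10 m
E_line = 0.5 * 4.78261e+10 * (2.49e-10)^2 = 1.483e-09 J/m


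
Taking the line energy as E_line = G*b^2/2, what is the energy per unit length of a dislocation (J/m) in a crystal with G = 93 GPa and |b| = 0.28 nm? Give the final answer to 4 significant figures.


E = G*b^2/2
b = 0.28 nm = 2.8e-10 m
G = 93 GPa = 9.3e+10 Pa
E = 0.5 * 9.3e+10 * (2.8e-10)^2
E = 3.646e-09 J/m


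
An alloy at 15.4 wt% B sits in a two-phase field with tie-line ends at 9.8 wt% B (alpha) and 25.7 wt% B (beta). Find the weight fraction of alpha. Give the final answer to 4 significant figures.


f_alpha = (C_beta - C0) / (C_beta - C_alpha)
f_alpha = (25.7 - 15.4) / (25.7 - 9.8)
f_alpha = 0.6478


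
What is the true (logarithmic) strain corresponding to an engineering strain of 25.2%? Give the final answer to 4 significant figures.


epsilon_true = ln(1 + epsilon_eng)
epsilon_true = ln(1 + 0.252)
epsilon_true = 0.2247


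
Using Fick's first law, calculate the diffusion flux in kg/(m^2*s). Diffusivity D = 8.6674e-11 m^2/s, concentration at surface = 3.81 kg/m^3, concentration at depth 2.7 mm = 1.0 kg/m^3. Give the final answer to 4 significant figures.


J = -D * (dC/dx) = D * (C1 - C2) / dx
J = 8.6674e-11 * (3.81 - 1.0) / 2.7e-03
J = 9.021e-08 kg/(m^2*s)


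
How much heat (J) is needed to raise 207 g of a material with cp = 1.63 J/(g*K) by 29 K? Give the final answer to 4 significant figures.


Q = m * cp * dT
Q = 207 * 1.63 * 29
Q = 9785 J


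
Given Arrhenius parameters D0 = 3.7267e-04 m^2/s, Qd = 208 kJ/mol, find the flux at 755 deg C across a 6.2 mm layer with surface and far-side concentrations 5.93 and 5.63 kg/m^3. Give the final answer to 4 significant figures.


Step 1: D = D0 * exp(-Qd/(R*T))
T = 755 + 273.15 = 1028.15 K
D = 3.7267e-04 * exp(-208e3 / (8.314 * 1028.15)) = 1.00834e-14 m^2/s
Step 2: J = D * (C1 - C2) / dx
J = 1.00834e-14 * (5.93 - 5.63) / 6.2e-03
J = 4.879e-13 kg/(m^2*s)


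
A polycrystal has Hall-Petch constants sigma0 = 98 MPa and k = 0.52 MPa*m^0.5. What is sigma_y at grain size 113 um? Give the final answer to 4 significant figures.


sigma_y = sigma0 + k / sqrt(d)
d = 113 um = 1.13e-04 m
sigma_y = 98 + 0.52 / sqrt(1.13e-04)
sigma_y = 146.9 MPa
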